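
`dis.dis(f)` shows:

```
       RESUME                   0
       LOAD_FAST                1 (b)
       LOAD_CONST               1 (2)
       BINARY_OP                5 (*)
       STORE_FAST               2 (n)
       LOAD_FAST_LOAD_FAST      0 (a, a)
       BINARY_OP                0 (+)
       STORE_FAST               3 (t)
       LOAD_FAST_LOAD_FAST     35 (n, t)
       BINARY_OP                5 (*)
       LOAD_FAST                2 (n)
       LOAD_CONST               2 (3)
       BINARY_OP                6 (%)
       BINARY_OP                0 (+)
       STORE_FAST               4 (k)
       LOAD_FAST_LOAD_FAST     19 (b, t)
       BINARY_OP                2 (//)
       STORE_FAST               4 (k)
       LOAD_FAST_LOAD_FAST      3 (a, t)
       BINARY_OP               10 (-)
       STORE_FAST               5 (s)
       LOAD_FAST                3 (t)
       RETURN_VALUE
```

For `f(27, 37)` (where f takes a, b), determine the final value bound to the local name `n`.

74

LOAD_FAST b → push 37. Stack: [37]
LOAD_CONST → push 2. Stack: [37, 2]
BINARY_OP * → 37 * 2 = 74. Stack: [74]
STORE_FAST n → n=74. Stack: []
LOAD_FAST_LOAD_FAST a,a → push 27,27. Stack: [27, 27]
BINARY_OP + → 27 + 27 = 54. Stack: [54]
STORE_FAST t → t=54. Stack: []
LOAD_FAST_LOAD_FAST n,t → push 74,54. Stack: [74, 54]
BINARY_OP * → 74 * 54 = 3996. Stack: [3996]
LOAD_FAST n → push 74. Stack: [3996, 74]
LOAD_CONST → push 3. Stack: [3996, 74, 3]
BINARY_OP % → 74 % 3 = 2. Stack: [3996, 2]
BINARY_OP + → 3996 + 2 = 3998. Stack: [3998]
STORE_FAST k → k=3998. Stack: []
LOAD_FAST_LOAD_FAST b,t → push 37,54. Stack: [37, 54]
BINARY_OP // → 37 // 54 = 0. Stack: [0]
STORE_FAST k → k=0. Stack: []
LOAD_FAST_LOAD_FAST a,t → push 27,54. Stack: [27, 54]
BINARY_OP - → 27 - 54 = -27. Stack: [-27]
STORE_FAST s → s=-27. Stack: []
LOAD_FAST t → push 54. Stack: [54]
RETURN_VALUE → return 54.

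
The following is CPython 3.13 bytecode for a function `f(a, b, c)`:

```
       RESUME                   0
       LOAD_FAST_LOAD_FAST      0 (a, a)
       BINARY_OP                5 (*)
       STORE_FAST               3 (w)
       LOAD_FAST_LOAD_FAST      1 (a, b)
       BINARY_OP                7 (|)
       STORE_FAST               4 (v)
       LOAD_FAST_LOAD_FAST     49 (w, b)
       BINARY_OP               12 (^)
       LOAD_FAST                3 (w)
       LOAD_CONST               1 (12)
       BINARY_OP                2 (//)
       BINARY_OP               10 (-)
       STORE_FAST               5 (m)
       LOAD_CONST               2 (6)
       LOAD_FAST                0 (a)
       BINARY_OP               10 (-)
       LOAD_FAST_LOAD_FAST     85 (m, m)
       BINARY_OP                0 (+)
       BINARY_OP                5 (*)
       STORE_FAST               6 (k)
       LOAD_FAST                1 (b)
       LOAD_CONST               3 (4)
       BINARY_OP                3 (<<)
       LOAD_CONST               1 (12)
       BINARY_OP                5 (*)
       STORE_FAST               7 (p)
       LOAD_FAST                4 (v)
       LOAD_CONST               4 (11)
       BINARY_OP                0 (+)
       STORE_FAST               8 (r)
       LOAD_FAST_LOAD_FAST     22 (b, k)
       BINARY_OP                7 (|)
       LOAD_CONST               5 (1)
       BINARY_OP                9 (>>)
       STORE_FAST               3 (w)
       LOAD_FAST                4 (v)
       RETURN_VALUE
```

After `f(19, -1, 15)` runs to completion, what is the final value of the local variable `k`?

10192

LOAD_FAST_LOAD_FAST a,a → push 19,19. Stack: [19, 19]
BINARY_OP * → 19 * 19 = 361. Stack: [361]
STORE_FAST w → w=361. Stack: []
LOAD_FAST_LOAD_FAST a,b → push 19,-1. Stack: [19, -1]
BINARY_OP | → 19 | -1 = -1. Stack: [-1]
STORE_FAST v → v=-1. Stack: []
LOAD_FAST_LOAD_FAST w,b → push 361,-1. Stack: [361, -1]
BINARY_OP ^ → 361 ^ -1 = -362. Stack: [-362]
LOAD_FAST w → push 361. Stack: [-362, 361]
LOAD_CONST → push 12. Stack: [-362, 361, 12]
BINARY_OP // → 361 // 12 = 30. Stack: [-362, 30]
BINARY_OP - → -362 - 30 = -392. Stack: [-392]
STORE_FAST m → m=-392. Stack: []
LOAD_CONST → push 6. Stack: [6]
LOAD_FAST a → push 19. Stack: [6, 19]
BINARY_OP - → 6 - 19 = -13. Stack: [-13]
LOAD_FAST_LOAD_FAST m,m → push -392,-392. Stack: [-13, -392, -392]
BINARY_OP + → -392 + -392 = -784. Stack: [-13, -784]
BINARY_OP * → -13 * -784 = 10192. Stack: [10192]
STORE_FAST k → k=10192. Stack: []
LOAD_FAST b → push -1. Stack: [-1]
LOAD_CONST → push 4. Stack: [-1, 4]
BINARY_OP << → -1 << 4 = -16. Stack: [-16]
LOAD_CONST → push 12. Stack: [-16, 12]
BINARY_OP * → -16 * 12 = -192. Stack: [-192]
STORE_FAST p → p=-192. Stack: []
LOAD_FAST v → push -1. Stack: [-1]
LOAD_CONST → push 11. Stack: [-1, 11]
BINARY_OP + → -1 + 11 = 10. Stack: [10]
STORE_FAST r → r=10. Stack: []
LOAD_FAST_LOAD_FAST b,k → push -1,10192. Stack: [-1, 10192]
BINARY_OP | → -1 | 10192 = -1. Stack: [-1]
LOAD_CONST → push 1. Stack: [-1, 1]
BINARY_OP >> → -1 >> 1 = -1. Stack: [-1]
STORE_FAST w → w=-1. Stack: []
LOAD_FAST v → push -1. Stack: [-1]
RETURN_VALUE → return -1.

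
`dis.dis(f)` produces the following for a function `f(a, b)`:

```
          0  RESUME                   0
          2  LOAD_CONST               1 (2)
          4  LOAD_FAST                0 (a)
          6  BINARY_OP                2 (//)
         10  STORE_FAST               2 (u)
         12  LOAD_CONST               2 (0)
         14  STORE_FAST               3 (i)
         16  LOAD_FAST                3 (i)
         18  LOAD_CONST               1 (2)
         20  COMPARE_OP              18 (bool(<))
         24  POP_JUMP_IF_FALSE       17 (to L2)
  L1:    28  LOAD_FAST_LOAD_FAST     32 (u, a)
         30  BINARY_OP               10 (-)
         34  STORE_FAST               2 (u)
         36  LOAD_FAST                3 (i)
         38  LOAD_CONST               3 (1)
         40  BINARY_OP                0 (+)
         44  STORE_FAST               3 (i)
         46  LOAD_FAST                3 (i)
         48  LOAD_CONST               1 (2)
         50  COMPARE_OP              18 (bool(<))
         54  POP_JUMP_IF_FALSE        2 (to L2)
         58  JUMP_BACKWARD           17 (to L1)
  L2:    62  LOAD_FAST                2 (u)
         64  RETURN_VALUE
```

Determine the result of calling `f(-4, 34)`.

LOAD_CONST → push 2. Stack: [2]
LOAD_FAST a → push -4. Stack: [2, -4]
BINARY_OP // → 2 // -4 = -1. Stack: [-1]
STORE_FAST u → u=-1. Stack: []
LOAD_CONST → push 0. Stack: [0]
STORE_FAST i → i=0. Stack: []
LOAD_FAST i → push 0. Stack: [0]
LOAD_CONST → push 2. Stack: [0, 2]
COMPARE_OP bool(<) → 0 vs 2 = True. Stack: [True]
POP_JUMP_IF_FALSE → pop True; no jump. Stack: []
LOAD_FAST_LOAD_FAST u,a → push -1,-4. Stack: [-1, -4]
BINARY_OP - → -1 - -4 = 3. Stack: [3]
STORE_FAST u → u=3. Stack: []
LOAD_FAST i → push 0. Stack: [0]
LOAD_CONST → push 1. Stack: [0, 1]
BINARY_OP + → 0 + 1 = 1. Stack: [1]
STORE_FAST i → i=1. Stack: []
LOAD_FAST i → push 1. Stack: [1]
LOAD_CONST → push 2. Stack: [1, 2]
COMPARE_OP bool(<) → 1 vs 2 = True. Stack: [True]
POP_JUMP_IF_FALSE → pop True; no jump. Stack: []
LOAD_FAST_LOAD_FAST u,a → push 3,-4. Stack: [3, -4]
BINARY_OP - → 3 - -4 = 7. Stack: [7]
STORE_FAST u → u=7. Stack: []
LOAD_FAST i → push 1. Stack: [1]
LOAD_CONST → push 1. Stack: [1, 1]
BINARY_OP + → 1 + 1 = 2. Stack: [2]
STORE_FAST i → i=2. Stack: []
LOAD_FAST i → push 2. Stack: [2]
LOAD_CONST → push 2. Stack: [2, 2]
COMPARE_OP bool(<) → 2 vs 2 = False. Stack: [False]
POP_JUMP_IF_FALSE → pop False; jump. Stack: []
LOAD_FAST u → push 7. Stack: [7]
RETURN_VALUE → return 7.

7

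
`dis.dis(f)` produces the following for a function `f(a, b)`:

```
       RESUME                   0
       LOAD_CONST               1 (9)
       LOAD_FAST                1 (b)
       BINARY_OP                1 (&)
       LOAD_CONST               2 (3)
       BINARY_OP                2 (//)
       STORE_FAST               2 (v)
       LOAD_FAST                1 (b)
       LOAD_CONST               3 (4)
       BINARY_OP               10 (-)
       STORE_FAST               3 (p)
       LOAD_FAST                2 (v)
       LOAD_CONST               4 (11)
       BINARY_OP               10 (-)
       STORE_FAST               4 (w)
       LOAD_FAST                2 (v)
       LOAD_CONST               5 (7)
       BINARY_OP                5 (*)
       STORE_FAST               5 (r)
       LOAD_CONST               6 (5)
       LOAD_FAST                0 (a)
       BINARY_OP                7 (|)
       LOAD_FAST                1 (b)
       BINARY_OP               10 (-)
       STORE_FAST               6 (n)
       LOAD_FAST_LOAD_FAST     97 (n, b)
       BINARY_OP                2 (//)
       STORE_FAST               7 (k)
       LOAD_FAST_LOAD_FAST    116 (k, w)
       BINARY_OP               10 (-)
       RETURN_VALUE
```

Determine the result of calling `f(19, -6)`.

4

LOAD_CONST → push 9. Stack: [9]
LOAD_FAST b → push -6. Stack: [9, -6]
BINARY_OP & → 9 & -6 = 8. Stack: [8]
LOAD_CONST → push 3. Stack: [8, 3]
BINARY_OP // → 8 // 3 = 2. Stack: [2]
STORE_FAST v → v=2. Stack: []
LOAD_FAST b → push -6. Stack: [-6]
LOAD_CONST → push 4. Stack: [-6, 4]
BINARY_OP - → -6 - 4 = -10. Stack: [-10]
STORE_FAST p → p=-10. Stack: []
LOAD_FAST v → push 2. Stack: [2]
LOAD_CONST → push 11. Stack: [2, 11]
BINARY_OP - → 2 - 11 = -9. Stack: [-9]
STORE_FAST w → w=-9. Stack: []
LOAD_FAST v → push 2. Stack: [2]
LOAD_CONST → push 7. Stack: [2, 7]
BINARY_OP * → 2 * 7 = 14. Stack: [14]
STORE_FAST r → r=14. Stack: []
LOAD_CONST → push 5. Stack: [5]
LOAD_FAST a → push 19. Stack: [5, 19]
BINARY_OP | → 5 | 19 = 23. Stack: [23]
LOAD_FAST b → push -6. Stack: [23, -6]
BINARY_OP - → 23 - -6 = 29. Stack: [29]
STORE_FAST n → n=29. Stack: []
LOAD_FAST_LOAD_FAST n,b → push 29,-6. Stack: [29, -6]
BINARY_OP // → 29 // -6 = -5. Stack: [-5]
STORE_FAST k → k=-5. Stack: []
LOAD_FAST_LOAD_FAST k,w → push -5,-9. Stack: [-5, -9]
BINARY_OP - → -5 - -9 = 4. Stack: [4]
RETURN_VALUE → return 4.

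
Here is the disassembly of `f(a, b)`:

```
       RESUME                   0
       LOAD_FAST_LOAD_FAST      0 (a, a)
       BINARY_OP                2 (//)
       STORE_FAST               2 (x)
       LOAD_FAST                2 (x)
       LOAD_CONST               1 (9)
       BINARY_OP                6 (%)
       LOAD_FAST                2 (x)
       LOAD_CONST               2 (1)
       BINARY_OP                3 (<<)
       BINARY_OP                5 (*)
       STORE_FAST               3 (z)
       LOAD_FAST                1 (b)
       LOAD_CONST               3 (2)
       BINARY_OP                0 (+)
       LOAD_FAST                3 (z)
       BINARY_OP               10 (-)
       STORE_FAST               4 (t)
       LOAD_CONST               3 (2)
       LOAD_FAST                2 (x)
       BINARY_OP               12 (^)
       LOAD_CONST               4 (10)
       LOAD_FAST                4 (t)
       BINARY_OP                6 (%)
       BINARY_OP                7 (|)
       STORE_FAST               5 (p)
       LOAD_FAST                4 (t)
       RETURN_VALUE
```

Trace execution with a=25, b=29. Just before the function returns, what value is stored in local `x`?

LOAD_FAST_LOAD_FAST a,a → push 25,25. Stack: [25, 25]
BINARY_OP // → 25 // 25 = 1. Stack: [1]
STORE_FAST x → x=1. Stack: []
LOAD_FAST x → push 1. Stack: [1]
LOAD_CONST → push 9. Stack: [1, 9]
BINARY_OP % → 1 % 9 = 1. Stack: [1]
LOAD_FAST x → push 1. Stack: [1, 1]
LOAD_CONST → push 1. Stack: [1, 1, 1]
BINARY_OP << → 1 << 1 = 2. Stack: [1, 2]
BINARY_OP * → 1 * 2 = 2. Stack: [2]
STORE_FAST z → z=2. Stack: []
LOAD_FAST b → push 29. Stack: [29]
LOAD_CONST → push 2. Stack: [29, 2]
BINARY_OP + → 29 + 2 = 31. Stack: [31]
LOAD_FAST z → push 2. Stack: [31, 2]
BINARY_OP - → 31 - 2 = 29. Stack: [29]
STORE_FAST t → t=29. Stack: []
LOAD_CONST → push 2. Stack: [2]
LOAD_FAST x → push 1. Stack: [2, 1]
BINARY_OP ^ → 2 ^ 1 = 3. Stack: [3]
LOAD_CONST → push 10. Stack: [3, 10]
LOAD_FAST t → push 29. Stack: [3, 10, 29]
BINARY_OP % → 10 % 29 = 10. Stack: [3, 10]
BINARY_OP | → 3 | 10 = 11. Stack: [11]
STORE_FAST p → p=11. Stack: []
LOAD_FAST t → push 29. Stack: [29]
RETURN_VALUE → return 29.

1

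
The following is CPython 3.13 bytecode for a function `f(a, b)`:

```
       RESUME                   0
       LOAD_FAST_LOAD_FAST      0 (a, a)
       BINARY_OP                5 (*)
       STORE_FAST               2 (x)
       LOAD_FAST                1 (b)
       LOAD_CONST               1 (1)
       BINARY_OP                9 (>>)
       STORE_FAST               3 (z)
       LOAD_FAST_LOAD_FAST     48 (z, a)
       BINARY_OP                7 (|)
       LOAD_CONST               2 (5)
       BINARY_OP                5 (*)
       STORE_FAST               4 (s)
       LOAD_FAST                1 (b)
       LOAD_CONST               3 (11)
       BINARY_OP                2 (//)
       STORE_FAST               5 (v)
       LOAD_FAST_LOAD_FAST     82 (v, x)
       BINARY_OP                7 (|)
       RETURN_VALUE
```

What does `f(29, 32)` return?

843

LOAD_FAST_LOAD_FAST a,a → push 29,29. Stack: [29, 29]
BINARY_OP * → 29 * 29 = 841. Stack: [841]
STORE_FAST x → x=841. Stack: []
LOAD_FAST b → push 32. Stack: [32]
LOAD_CONST → push 1. Stack: [32, 1]
BINARY_OP >> → 32 >> 1 = 16. Stack: [16]
STORE_FAST z → z=16. Stack: []
LOAD_FAST_LOAD_FAST z,a → push 16,29. Stack: [16, 29]
BINARY_OP | → 16 | 29 = 29. Stack: [29]
LOAD_CONST → push 5. Stack: [29, 5]
BINARY_OP * → 29 * 5 = 145. Stack: [145]
STORE_FAST s → s=145. Stack: []
LOAD_FAST b → push 32. Stack: [32]
LOAD_CONST → push 11. Stack: [32, 11]
BINARY_OP // → 32 // 11 = 2. Stack: [2]
STORE_FAST v → v=2. Stack: []
LOAD_FAST_LOAD_FAST v,x → push 2,841. Stack: [2, 841]
BINARY_OP | → 2 | 841 = 843. Stack: [843]
RETURN_VALUE → return 843.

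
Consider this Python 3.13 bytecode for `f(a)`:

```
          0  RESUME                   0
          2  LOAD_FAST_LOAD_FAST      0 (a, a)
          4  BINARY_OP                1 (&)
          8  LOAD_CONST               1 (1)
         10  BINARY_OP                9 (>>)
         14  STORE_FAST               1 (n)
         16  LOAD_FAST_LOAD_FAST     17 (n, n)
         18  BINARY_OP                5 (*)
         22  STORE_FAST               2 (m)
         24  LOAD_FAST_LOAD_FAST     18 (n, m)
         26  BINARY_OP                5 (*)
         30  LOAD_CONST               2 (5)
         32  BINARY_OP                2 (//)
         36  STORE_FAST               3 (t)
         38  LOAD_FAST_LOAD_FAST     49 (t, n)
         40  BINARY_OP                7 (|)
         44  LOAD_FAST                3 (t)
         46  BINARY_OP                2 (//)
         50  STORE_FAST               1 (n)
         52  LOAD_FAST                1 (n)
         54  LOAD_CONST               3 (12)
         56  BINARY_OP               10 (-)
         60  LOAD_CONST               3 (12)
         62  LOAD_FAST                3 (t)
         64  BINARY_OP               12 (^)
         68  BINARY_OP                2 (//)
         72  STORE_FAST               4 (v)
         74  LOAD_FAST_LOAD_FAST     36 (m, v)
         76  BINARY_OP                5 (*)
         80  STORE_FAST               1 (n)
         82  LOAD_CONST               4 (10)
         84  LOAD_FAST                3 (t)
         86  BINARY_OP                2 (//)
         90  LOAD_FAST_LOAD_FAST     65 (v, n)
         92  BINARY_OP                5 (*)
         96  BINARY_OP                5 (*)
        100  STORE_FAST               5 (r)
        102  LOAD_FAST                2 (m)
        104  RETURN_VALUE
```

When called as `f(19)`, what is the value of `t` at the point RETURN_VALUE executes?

145

LOAD_FAST_LOAD_FAST a,a → push 19,19. Stack: [19, 19]
BINARY_OP & → 19 & 19 = 19. Stack: [19]
LOAD_CONST → push 1. Stack: [19, 1]
BINARY_OP >> → 19 >> 1 = 9. Stack: [9]
STORE_FAST n → n=9. Stack: []
LOAD_FAST_LOAD_FAST n,n → push 9,9. Stack: [9, 9]
BINARY_OP * → 9 * 9 = 81. Stack: [81]
STORE_FAST m → m=81. Stack: []
LOAD_FAST_LOAD_FAST n,m → push 9,81. Stack: [9, 81]
BINARY_OP * → 9 * 81 = 729. Stack: [729]
LOAD_CONST → push 5. Stack: [729, 5]
BINARY_OP // → 729 // 5 = 145. Stack: [145]
STORE_FAST t → t=145. Stack: []
LOAD_FAST_LOAD_FAST t,n → push 145,9. Stack: [145, 9]
BINARY_OP | → 145 | 9 = 153. Stack: [153]
LOAD_FAST t → push 145. Stack: [153, 145]
BINARY_OP // → 153 // 145 = 1. Stack: [1]
STORE_FAST n → n=1. Stack: []
LOAD_FAST n → push 1. Stack: [1]
LOAD_CONST → push 12. Stack: [1, 12]
BINARY_OP - → 1 - 12 = -11. Stack: [-11]
LOAD_CONST → push 12. Stack: [-11, 12]
LOAD_FAST t → push 145. Stack: [-11, 12, 145]
BINARY_OP ^ → 12 ^ 145 = 157. Stack: [-11, 157]
BINARY_OP // → -11 // 157 = -1. Stack: [-1]
STORE_FAST v → v=-1. Stack: []
LOAD_FAST_LOAD_FAST m,v → push 81,-1. Stack: [81, -1]
BINARY_OP * → 81 * -1 = -81. Stack: [-81]
STORE_FAST n → n=-81. Stack: []
LOAD_CONST → push 10. Stack: [10]
LOAD_FAST t → push 145. Stack: [10, 145]
BINARY_OP // → 10 // 145 = 0. Stack: [0]
LOAD_FAST_LOAD_FAST v,n → push -1,-81. Stack: [0, -1, -81]
BINARY_OP * → -1 * -81 = 81. Stack: [0, 81]
BINARY_OP * → 0 * 81 = 0. Stack: [0]
STORE_FAST r → r=0. Stack: []
LOAD_FAST m → push 81. Stack: [81]
RETURN_VALUE → return 81.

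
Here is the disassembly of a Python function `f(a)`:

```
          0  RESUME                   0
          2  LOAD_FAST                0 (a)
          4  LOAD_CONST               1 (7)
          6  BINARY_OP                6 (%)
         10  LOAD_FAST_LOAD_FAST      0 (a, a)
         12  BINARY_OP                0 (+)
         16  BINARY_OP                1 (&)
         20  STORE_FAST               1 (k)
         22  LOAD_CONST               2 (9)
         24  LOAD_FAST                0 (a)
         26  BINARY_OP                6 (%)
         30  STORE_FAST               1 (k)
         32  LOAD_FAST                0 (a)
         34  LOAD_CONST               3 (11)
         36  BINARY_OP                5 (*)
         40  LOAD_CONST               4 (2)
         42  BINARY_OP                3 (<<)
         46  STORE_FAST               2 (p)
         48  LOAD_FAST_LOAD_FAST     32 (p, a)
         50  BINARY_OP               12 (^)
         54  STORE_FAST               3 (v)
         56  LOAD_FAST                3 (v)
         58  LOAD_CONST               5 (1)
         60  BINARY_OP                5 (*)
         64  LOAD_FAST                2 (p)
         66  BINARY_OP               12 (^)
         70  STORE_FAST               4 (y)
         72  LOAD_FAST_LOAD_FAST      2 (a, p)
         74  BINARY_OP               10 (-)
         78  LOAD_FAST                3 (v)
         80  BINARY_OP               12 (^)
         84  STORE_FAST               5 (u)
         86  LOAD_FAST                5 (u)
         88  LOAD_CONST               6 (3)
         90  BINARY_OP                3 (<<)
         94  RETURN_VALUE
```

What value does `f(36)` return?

LOAD_FAST a → push 36. Stack: [36]
LOAD_CONST → push 7. Stack: [36, 7]
BINARY_OP % → 36 % 7 = 1. Stack: [1]
LOAD_FAST_LOAD_FAST a,a → push 36,36. Stack: [1, 36, 36]
BINARY_OP + → 36 + 36 = 72. Stack: [1, 72]
BINARY_OP & → 1 & 72 = 0. Stack: [0]
STORE_FAST k → k=0. Stack: []
LOAD_CONST → push 9. Stack: [9]
LOAD_FAST a → push 36. Stack: [9, 36]
BINARY_OP % → 9 % 36 = 9. Stack: [9]
STORE_FAST k → k=9. Stack: []
LOAD_FAST a → push 36. Stack: [36]
LOAD_CONST → push 11. Stack: [36, 11]
BINARY_OP * → 36 * 11 = 396. Stack: [396]
LOAD_CONST → push 2. Stack: [396, 2]
BINARY_OP << → 396 << 2 = 1584. Stack: [1584]
STORE_FAST p → p=1584. Stack: []
LOAD_FAST_LOAD_FAST p,a → push 1584,36. Stack: [1584, 36]
BINARY_OP ^ → 1584 ^ 36 = 1556. Stack: [1556]
STORE_FAST v → v=1556. Stack: []
LOAD_FAST v → push 1556. Stack: [1556]
LOAD_CONST → push 1. Stack: [1556, 1]
BINARY_OP * → 1556 * 1 = 1556. Stack: [1556]
LOAD_FAST p → push 1584. Stack: [1556, 1584]
BINARY_OP ^ → 1556 ^ 1584 = 36. Stack: [36]
STORE_FAST y → y=36. Stack: []
LOAD_FAST_LOAD_FAST a,p → push 36,1584. Stack: [36, 1584]
BINARY_OP - → 36 - 1584 = -1548. Stack: [-1548]
LOAD_FAST v → push 1556. Stack: [-1548, 1556]
BINARY_OP ^ → -1548 ^ 1556 = -32. Stack: [-32]
STORE_FAST u → u=-32. Stack: []
LOAD_FAST u → push -32. Stack: [-32]
LOAD_CONST → push 3. Stack: [-32, 3]
BINARY_OP << → -32 << 3 = -256. Stack: [-256]
RETURN_VALUE → return -256.

-256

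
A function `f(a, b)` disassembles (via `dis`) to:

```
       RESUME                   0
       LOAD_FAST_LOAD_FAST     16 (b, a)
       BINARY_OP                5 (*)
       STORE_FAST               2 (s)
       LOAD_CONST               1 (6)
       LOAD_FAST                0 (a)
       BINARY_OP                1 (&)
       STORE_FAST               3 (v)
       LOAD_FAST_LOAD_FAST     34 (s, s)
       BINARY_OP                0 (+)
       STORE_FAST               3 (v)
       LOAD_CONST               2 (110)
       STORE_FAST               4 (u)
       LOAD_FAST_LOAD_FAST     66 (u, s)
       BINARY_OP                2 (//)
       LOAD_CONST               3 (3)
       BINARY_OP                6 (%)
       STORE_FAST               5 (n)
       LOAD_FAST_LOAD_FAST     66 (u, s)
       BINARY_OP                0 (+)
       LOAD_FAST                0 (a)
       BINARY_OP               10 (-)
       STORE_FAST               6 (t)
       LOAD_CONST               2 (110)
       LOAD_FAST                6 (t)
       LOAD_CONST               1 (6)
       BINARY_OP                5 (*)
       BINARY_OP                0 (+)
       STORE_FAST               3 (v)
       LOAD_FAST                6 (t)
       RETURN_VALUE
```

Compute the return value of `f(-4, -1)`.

118

LOAD_FAST_LOAD_FAST b,a → push -1,-4. Stack: [-1, -4]
BINARY_OP * → -1 * -4 = 4. Stack: [4]
STORE_FAST s → s=4. Stack: []
LOAD_CONST → push 6. Stack: [6]
LOAD_FAST a → push -4. Stack: [6, -4]
BINARY_OP & → 6 & -4 = 4. Stack: [4]
STORE_FAST v → v=4. Stack: []
LOAD_FAST_LOAD_FAST s,s → push 4,4. Stack: [4, 4]
BINARY_OP + → 4 + 4 = 8. Stack: [8]
STORE_FAST v → v=8. Stack: []
LOAD_CONST → push 110. Stack: [110]
STORE_FAST u → u=110. Stack: []
LOAD_FAST_LOAD_FAST u,s → push 110,4. Stack: [110, 4]
BINARY_OP // → 110 // 4 = 27. Stack: [27]
LOAD_CONST → push 3. Stack: [27, 3]
BINARY_OP % → 27 % 3 = 0. Stack: [0]
STORE_FAST n → n=0. Stack: []
LOAD_FAST_LOAD_FAST u,s → push 110,4. Stack: [110, 4]
BINARY_OP + → 110 + 4 = 114. Stack: [114]
LOAD_FAST a → push -4. Stack: [114, -4]
BINARY_OP - → 114 - -4 = 118. Stack: [118]
STORE_FAST t → t=118. Stack: []
LOAD_CONST → push 110. Stack: [110]
LOAD_FAST t → push 118. Stack: [110, 118]
LOAD_CONST → push 6. Stack: [110, 118, 6]
BINARY_OP * → 118 * 6 = 708. Stack: [110, 708]
BINARY_OP + → 110 + 708 = 818. Stack: [818]
STORE_FAST v → v=818. Stack: []
LOAD_FAST t → push 118. Stack: [118]
RETURN_VALUE → return 118.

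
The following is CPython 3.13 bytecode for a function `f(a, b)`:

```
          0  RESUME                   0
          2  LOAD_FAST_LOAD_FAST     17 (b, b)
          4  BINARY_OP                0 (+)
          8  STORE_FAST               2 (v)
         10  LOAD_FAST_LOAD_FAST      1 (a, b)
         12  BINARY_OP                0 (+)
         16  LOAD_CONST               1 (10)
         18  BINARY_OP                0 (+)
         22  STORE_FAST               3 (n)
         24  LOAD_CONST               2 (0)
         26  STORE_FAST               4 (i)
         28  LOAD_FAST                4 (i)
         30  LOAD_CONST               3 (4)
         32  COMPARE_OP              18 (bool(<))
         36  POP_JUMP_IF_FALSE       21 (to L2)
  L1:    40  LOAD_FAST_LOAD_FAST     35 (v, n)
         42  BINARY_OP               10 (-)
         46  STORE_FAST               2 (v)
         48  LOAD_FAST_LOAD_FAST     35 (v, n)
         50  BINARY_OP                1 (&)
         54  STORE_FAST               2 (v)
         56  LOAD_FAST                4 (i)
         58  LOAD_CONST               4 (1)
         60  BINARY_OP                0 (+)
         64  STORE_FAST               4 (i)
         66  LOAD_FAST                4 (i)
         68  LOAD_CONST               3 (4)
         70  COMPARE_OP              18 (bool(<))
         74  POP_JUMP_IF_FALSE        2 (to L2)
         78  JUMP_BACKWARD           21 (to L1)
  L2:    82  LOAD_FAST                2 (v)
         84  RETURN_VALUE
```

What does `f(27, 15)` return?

LOAD_FAST_LOAD_FAST b,b → push 15,15
BINARY_OP + → 15 + 15 = 30
STORE_FAST v → v=30
LOAD_FAST_LOAD_FAST a,b → push 27,15
BINARY_OP + → 27 + 15 = 42
LOAD_CONST → push 10
BINARY_OP + → 42 + 10 = 52
STORE_FAST n → n=52
LOAD_CONST → push 0
STORE_FAST i → i=0
LOAD_FAST i → push 0
LOAD_CONST → push 4
COMPARE_OP bool(<) → 0 vs 4 = True
POP_JUMP_IF_FALSE → pop True; no jump
LOAD_FAST_LOAD_FAST v,n → push 30,52
BINARY_OP - → 30 - 52 = -22
STORE_FAST v → v=-22
LOAD_FAST_LOAD_FAST v,n → push -22,52
BINARY_OP & → -22 & 52 = 32
STORE_FAST v → v=32
LOAD_FAST i → push 0
LOAD_CONST → push 1
BINARY_OP + → 0 + 1 = 1
STORE_FAST i → i=1
LOAD_FAST i → push 1
LOAD_CONST → push 4
COMPARE_OP bool(<) → 1 vs 4 = True
POP_JUMP_IF_FALSE → pop True; no jump
LOAD_FAST_LOAD_FAST v,n → push 32,52
BINARY_OP - → 32 - 52 = -20
STORE_FAST v → v=-20
LOAD_FAST_LOAD_FAST v,n → push -20,52
BINARY_OP & → -20 & 52 = 36
STORE_FAST v → v=36
LOAD_FAST i → push 1
LOAD_CONST → push 1
BINARY_OP + → 1 + 1 = 2
STORE_FAST i → i=2
LOAD_FAST i → push 2
LOAD_CONST → push 4
COMPARE_OP bool(<) → 2 vs 4 = True
POP_JUMP_IF_FALSE → pop True; no jump
LOAD_FAST_LOAD_FAST v,n → push 36,52
BINARY_OP - → 36 - 52 = -16
STORE_FAST v → v=-16
LOAD_FAST_LOAD_FAST v,n → push -16,52
BINARY_OP & → -16 & 52 = 48
STORE_FAST v → v=48
LOAD_FAST i → push 2
LOAD_CONST → push 1
BINARY_OP + → 2 + 1 = 3
STORE_FAST i → i=3
LOAD_FAST i → push 3
LOAD_CONST → push 4
COMPARE_OP bool(<) → 3 vs 4 = True
POP_JUMP_IF_FALSE → pop True; no jump
LOAD_FAST_LOAD_FAST v,n → push 48,52
BINARY_OP - → 48 - 52 = -4
STORE_FAST v → v=-4
LOAD_FAST_LOAD_FAST v,n → push -4,52
BINARY_OP & → -4 & 52 = 52
STORE_FAST v → v=52
LOAD_FAST i → push 3
LOAD_CONST → push 1
BINARY_OP + → 3 + 1 = 4
STORE_FAST i → i=4
LOAD_FAST i → push 4
LOAD_CONST → push 4
COMPARE_OP bool(<) → 4 vs 4 = False
POP_JUMP_IF_FALSE → pop False; jump
LOAD_FAST v → push 52
RETURN_VALUE → return 52.

52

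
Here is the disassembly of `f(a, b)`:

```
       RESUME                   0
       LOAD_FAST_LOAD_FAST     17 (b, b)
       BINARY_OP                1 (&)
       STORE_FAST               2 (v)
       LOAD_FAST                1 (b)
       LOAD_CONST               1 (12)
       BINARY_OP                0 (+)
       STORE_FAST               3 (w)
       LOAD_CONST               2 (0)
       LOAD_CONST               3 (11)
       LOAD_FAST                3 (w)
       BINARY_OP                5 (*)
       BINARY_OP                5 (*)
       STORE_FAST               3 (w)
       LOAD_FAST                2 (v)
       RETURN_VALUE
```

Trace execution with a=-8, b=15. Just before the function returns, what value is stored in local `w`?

0

LOAD_FAST_LOAD_FAST b,b → push 15,15. Stack: [15, 15]
BINARY_OP & → 15 & 15 = 15. Stack: [15]
STORE_FAST v → v=15. Stack: []
LOAD_FAST b → push 15. Stack: [15]
LOAD_CONST → push 12. Stack: [15, 12]
BINARY_OP + → 15 + 12 = 27. Stack: [27]
STORE_FAST w → w=27. Stack: []
LOAD_CONST → push 0. Stack: [0]
LOAD_CONST → push 11. Stack: [0, 11]
LOAD_FAST w → push 27. Stack: [0, 11, 27]
BINARY_OP * → 11 * 27 = 297. Stack: [0, 297]
BINARY_OP * → 0 * 297 = 0. Stack: [0]
STORE_FAST w → w=0. Stack: []
LOAD_FAST v → push 15. Stack: [15]
RETURN_VALUE → return 15.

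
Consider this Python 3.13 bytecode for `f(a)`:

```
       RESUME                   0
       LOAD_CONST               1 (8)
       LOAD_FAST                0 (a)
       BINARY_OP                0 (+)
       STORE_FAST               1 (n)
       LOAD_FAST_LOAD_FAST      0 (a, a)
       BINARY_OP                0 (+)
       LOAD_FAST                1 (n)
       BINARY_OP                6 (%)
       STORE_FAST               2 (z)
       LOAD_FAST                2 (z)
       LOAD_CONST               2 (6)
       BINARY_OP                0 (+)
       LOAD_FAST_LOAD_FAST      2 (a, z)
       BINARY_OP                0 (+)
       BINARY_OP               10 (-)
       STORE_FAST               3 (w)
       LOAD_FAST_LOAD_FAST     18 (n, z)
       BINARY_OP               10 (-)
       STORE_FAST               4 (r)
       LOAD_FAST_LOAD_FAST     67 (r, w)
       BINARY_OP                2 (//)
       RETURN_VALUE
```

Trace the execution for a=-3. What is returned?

LOAD_CONST → push 8. Stack: [8]
LOAD_FAST a → push -3. Stack: [8, -3]
BINARY_OP + → 8 + -3 = 5. Stack: [5]
STORE_FAST n → n=5. Stack: []
LOAD_FAST_LOAD_FAST a,a → push -3,-3. Stack: [-3, -3]
BINARY_OP + → -3 + -3 = -6. Stack: [-6]
LOAD_FAST n → push 5. Stack: [-6, 5]
BINARY_OP % → -6 % 5 = 4. Stack: [4]
STORE_FAST z → z=4. Stack: []
LOAD_FAST z → push 4. Stack: [4]
LOAD_CONST → push 6. Stack: [4, 6]
BINARY_OP + → 4 + 6 = 10. Stack: [10]
LOAD_FAST_LOAD_FAST a,z → push -3,4. Stack: [10, -3, 4]
BINARY_OP + → -3 + 4 = 1. Stack: [10, 1]
BINARY_OP - → 10 - 1 = 9. Stack: [9]
STORE_FAST w → w=9. Stack: []
LOAD_FAST_LOAD_FAST n,z → push 5,4. Stack: [5, 4]
BINARY_OP - → 5 - 4 = 1. Stack: [1]
STORE_FAST r → r=1. Stack: []
LOAD_FAST_LOAD_FAST r,w → push 1,9. Stack: [1, 9]
BINARY_OP // → 1 // 9 = 0. Stack: [0]
RETURN_VALUE → return 0.

0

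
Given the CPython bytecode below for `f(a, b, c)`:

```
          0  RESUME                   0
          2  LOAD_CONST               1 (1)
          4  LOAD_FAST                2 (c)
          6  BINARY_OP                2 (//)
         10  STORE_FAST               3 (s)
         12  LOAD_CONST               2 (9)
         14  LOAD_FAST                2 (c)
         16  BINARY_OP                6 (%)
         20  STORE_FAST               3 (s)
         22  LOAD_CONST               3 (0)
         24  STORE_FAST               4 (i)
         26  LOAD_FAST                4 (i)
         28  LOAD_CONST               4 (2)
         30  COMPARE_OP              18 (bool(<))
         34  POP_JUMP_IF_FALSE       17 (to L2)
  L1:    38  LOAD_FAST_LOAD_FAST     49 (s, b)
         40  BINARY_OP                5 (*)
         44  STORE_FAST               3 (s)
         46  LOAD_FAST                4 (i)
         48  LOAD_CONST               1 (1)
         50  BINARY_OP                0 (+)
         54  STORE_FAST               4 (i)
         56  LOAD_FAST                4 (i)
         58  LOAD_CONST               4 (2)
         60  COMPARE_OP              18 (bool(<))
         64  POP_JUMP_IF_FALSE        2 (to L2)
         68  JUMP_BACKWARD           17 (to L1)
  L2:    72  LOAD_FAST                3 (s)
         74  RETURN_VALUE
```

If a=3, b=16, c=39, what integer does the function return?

LOAD_CONST → push 1. Stack: [1]
LOAD_FAST c → push 39. Stack: [1, 39]
BINARY_OP // → 1 // 39 = 0. Stack: [0]
STORE_FAST s → s=0. Stack: []
LOAD_CONST → push 9. Stack: [9]
LOAD_FAST c → push 39. Stack: [9, 39]
BINARY_OP % → 9 % 39 = 9. Stack: [9]
STORE_FAST s → s=9. Stack: []
LOAD_CONST → push 0. Stack: [0]
STORE_FAST i → i=0. Stack: []
LOAD_FAST i → push 0. Stack: [0]
LOAD_CONST → push 2. Stack: [0, 2]
COMPARE_OP bool(<) → 0 vs 2 = True. Stack: [True]
POP_JUMP_IF_FALSE → pop True; no jump. Stack: []
LOAD_FAST_LOAD_FAST s,b → push 9,16. Stack: [9, 16]
BINARY_OP * → 9 * 16 = 144. Stack: [144]
STORE_FAST s → s=144. Stack: []
LOAD_FAST i → push 0. Stack: [0]
LOAD_CONST → push 1. Stack: [0, 1]
BINARY_OP + → 0 + 1 = 1. Stack: [1]
STORE_FAST i → i=1. Stack: []
LOAD_FAST i → push 1. Stack: [1]
LOAD_CONST → push 2. Stack: [1, 2]
COMPARE_OP bool(<) → 1 vs 2 = True. Stack: [True]
POP_JUMP_IF_FALSE → pop True; no jump. Stack: []
LOAD_FAST_LOAD_FAST s,b → push 144,16. Stack: [144, 16]
BINARY_OP * → 144 * 16 = 2304. Stack: [2304]
STORE_FAST s → s=2304. Stack: []
LOAD_FAST i → push 1. Stack: [1]
LOAD_CONST → push 1. Stack: [1, 1]
BINARY_OP + → 1 + 1 = 2. Stack: [2]
STORE_FAST i → i=2. Stack: []
LOAD_FAST i → push 2. Stack: [2]
LOAD_CONST → push 2. Stack: [2, 2]
COMPARE_OP bool(<) → 2 vs 2 = False. Stack: [False]
POP_JUMP_IF_FALSE → pop False; jump. Stack: []
LOAD_FAST s → push 2304. Stack: [2304]
RETURN_VALUE → return 2304.

2304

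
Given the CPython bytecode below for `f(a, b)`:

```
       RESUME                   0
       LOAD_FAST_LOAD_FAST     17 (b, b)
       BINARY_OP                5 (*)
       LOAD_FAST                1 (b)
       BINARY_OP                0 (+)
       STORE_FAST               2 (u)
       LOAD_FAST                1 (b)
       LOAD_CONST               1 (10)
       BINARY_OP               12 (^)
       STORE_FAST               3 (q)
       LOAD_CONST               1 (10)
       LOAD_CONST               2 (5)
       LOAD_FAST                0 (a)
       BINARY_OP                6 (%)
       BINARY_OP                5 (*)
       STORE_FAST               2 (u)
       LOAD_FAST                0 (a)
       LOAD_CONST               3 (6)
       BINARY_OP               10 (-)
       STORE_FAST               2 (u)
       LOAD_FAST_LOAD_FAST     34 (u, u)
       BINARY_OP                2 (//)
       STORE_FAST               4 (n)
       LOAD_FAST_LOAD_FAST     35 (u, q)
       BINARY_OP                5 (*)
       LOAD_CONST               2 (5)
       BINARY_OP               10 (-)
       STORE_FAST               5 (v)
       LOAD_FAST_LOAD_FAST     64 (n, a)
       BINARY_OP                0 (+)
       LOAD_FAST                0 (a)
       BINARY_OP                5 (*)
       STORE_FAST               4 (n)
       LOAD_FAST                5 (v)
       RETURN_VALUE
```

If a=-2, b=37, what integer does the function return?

-381

LOAD_FAST_LOAD_FAST b,b → push 37,37. Stack: [37, 37]
BINARY_OP * → 37 * 37 = 1369. Stack: [1369]
LOAD_FAST b → push 37. Stack: [1369, 37]
BINARY_OP + → 1369 + 37 = 1406. Stack: [1406]
STORE_FAST u → u=1406. Stack: []
LOAD_FAST b → push 37. Stack: [37]
LOAD_CONST → push 10. Stack: [37, 10]
BINARY_OP ^ → 37 ^ 10 = 47. Stack: [47]
STORE_FAST q → q=47. Stack: []
LOAD_CONST → push 10. Stack: [10]
LOAD_CONST → push 5. Stack: [10, 5]
LOAD_FAST a → push -2. Stack: [10, 5, -2]
BINARY_OP % → 5 % -2 = -1. Stack: [10, -1]
BINARY_OP * → 10 * -1 = -10. Stack: [-10]
STORE_FAST u → u=-10. Stack: []
LOAD_FAST a → push -2. Stack: [-2]
LOAD_CONST → push 6. Stack: [-2, 6]
BINARY_OP - → -2 - 6 = -8. Stack: [-8]
STORE_FAST u → u=-8. Stack: []
LOAD_FAST_LOAD_FAST u,u → push -8,-8. Stack: [-8, -8]
BINARY_OP // → -8 // -8 = 1. Stack: [1]
STORE_FAST n → n=1. Stack: []
LOAD_FAST_LOAD_FAST u,q → push -8,47. Stack: [-8, 47]
BINARY_OP * → -8 * 47 = -376. Stack: [-376]
LOAD_CONST → push 5. Stack: [-376, 5]
BINARY_OP - → -376 - 5 = -381. Stack: [-381]
STORE_FAST v → v=-381. Stack: []
LOAD_FAST_LOAD_FAST n,a → push 1,-2. Stack: [1, -2]
BINARY_OP + → 1 + -2 = -1. Stack: [-1]
LOAD_FAST a → push -2. Stack: [-1, -2]
BINARY_OP * → -1 * -2 = 2. Stack: [2]
STORE_FAST n → n=2. Stack: []
LOAD_FAST v → push -381. Stack: [-381]
RETURN_VALUE → return -381.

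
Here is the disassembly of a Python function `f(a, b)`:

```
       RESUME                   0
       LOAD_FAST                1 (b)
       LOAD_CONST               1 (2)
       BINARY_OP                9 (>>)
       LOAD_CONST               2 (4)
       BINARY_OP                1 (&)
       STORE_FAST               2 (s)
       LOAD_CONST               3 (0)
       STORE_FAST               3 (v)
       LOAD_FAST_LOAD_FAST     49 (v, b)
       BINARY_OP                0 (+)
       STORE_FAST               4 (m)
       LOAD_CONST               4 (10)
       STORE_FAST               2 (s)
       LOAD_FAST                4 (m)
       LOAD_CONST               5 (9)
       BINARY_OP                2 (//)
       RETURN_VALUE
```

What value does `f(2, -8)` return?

-1

LOAD_FAST b → push -8. Stack: [-8]
LOAD_CONST → push 2. Stack: [-8, 2]
BINARY_OP >> → -8 >> 2 = -2. Stack: [-2]
LOAD_CONST → push 4. Stack: [-2, 4]
BINARY_OP & → -2 & 4 = 4. Stack: [4]
STORE_FAST s → s=4. Stack: []
LOAD_CONST → push 0. Stack: [0]
STORE_FAST v → v=0. Stack: []
LOAD_FAST_LOAD_FAST v,b → push 0,-8. Stack: [0, -8]
BINARY_OP + → 0 + -8 = -8. Stack: [-8]
STORE_FAST m → m=-8. Stack: []
LOAD_CONST → push 10. Stack: [10]
STORE_FAST s → s=10. Stack: []
LOAD_FAST m → push -8. Stack: [-8]
LOAD_CONST → push 9. Stack: [-8, 9]
BINARY_OP // → -8 // 9 = -1. Stack: [-1]
RETURN_VALUE → return -1.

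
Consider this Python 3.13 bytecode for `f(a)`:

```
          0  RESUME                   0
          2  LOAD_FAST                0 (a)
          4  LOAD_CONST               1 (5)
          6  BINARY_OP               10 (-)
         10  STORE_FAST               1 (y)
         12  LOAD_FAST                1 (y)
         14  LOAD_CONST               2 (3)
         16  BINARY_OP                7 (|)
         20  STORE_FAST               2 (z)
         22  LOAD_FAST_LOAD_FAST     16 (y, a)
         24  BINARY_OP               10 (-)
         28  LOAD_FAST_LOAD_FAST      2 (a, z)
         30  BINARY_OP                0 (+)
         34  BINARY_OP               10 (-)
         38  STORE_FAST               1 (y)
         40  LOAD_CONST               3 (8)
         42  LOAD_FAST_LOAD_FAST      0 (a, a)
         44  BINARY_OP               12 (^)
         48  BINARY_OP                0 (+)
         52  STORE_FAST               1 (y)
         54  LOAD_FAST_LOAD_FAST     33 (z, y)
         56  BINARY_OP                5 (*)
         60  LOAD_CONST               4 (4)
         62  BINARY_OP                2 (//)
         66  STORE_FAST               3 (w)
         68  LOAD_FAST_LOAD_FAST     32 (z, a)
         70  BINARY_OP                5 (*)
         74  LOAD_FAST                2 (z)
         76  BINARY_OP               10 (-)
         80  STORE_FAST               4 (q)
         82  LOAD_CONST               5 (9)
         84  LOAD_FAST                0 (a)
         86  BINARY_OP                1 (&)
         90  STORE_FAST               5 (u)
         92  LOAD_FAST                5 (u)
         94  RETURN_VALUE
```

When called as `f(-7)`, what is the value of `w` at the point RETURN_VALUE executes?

LOAD_FAST a → push -7. Stack: [-7]
LOAD_CONST → push 5. Stack: [-7, 5]
BINARY_OP - → -7 - 5 = -12. Stack: [-12]
STORE_FAST y → y=-12. Stack: []
LOAD_FAST y → push -12. Stack: [-12]
LOAD_CONST → push 3. Stack: [-12, 3]
BINARY_OP | → -12 | 3 = -9. Stack: [-9]
STORE_FAST z → z=-9. Stack: []
LOAD_FAST_LOAD_FAST y,a → push -12,-7. Stack: [-12, -7]
BINARY_OP - → -12 - -7 = -5. Stack: [-5]
LOAD_FAST_LOAD_FAST a,z → push -7,-9. Stack: [-5, -7, -9]
BINARY_OP + → -7 + -9 = -16. Stack: [-5, -16]
BINARY_OP - → -5 - -16 = 11. Stack: [11]
STORE_FAST y → y=11. Stack: []
LOAD_CONST → push 8. Stack: [8]
LOAD_FAST_LOAD_FAST a,a → push -7,-7. Stack: [8, -7, -7]
BINARY_OP ^ → -7 ^ -7 = 0. Stack: [8, 0]
BINARY_OP + → 8 + 0 = 8. Stack: [8]
STORE_FAST y → y=8. Stack: []
LOAD_FAST_LOAD_FAST z,y → push -9,8. Stack: [-9, 8]
BINARY_OP * → -9 * 8 = -72. Stack: [-72]
LOAD_CONST → push 4. Stack: [-72, 4]
BINARY_OP // → -72 // 4 = -18. Stack: [-18]
STORE_FAST w → w=-18. Stack: []
LOAD_FAST_LOAD_FAST z,a → push -9,-7. Stack: [-9, -7]
BINARY_OP * → -9 * -7 = 63. Stack: [63]
LOAD_FAST z → push -9. Stack: [63, -9]
BINARY_OP - → 63 - -9 = 72. Stack: [72]
STORE_FAST q → q=72. Stack: []
LOAD_CONST → push 9. Stack: [9]
LOAD_FAST a → push -7. Stack: [9, -7]
BINARY_OP & → 9 & -7 = 9. Stack: [9]
STORE_FAST u → u=9. Stack: []
LOAD_FAST u → push 9. Stack: [9]
RETURN_VALUE → return 9.

-18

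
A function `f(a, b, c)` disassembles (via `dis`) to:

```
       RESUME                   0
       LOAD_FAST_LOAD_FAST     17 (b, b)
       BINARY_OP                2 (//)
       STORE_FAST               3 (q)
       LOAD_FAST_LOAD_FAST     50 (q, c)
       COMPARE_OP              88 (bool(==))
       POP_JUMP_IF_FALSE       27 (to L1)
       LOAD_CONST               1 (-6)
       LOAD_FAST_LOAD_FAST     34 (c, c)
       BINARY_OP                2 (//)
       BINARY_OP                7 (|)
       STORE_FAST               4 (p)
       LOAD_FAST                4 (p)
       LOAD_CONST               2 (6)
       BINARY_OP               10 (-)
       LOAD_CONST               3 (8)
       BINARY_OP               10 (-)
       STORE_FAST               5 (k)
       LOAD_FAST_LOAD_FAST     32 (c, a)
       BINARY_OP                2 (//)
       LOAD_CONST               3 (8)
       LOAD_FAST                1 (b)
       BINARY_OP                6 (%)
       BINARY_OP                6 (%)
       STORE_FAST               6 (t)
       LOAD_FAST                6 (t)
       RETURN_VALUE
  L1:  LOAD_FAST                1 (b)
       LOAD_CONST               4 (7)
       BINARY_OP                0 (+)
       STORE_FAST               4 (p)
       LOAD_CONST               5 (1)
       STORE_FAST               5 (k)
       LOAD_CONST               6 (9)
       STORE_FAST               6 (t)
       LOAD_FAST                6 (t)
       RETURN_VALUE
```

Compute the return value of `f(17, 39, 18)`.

9

LOAD_FAST_LOAD_FAST b,b → push 39,39. Stack: [39, 39]
BINARY_OP // → 39 // 39 = 1. Stack: [1]
STORE_FAST q → q=1. Stack: []
LOAD_FAST_LOAD_FAST q,c → push 1,18. Stack: [1, 18]
COMPARE_OP bool(==) → 1 vs 18 = False. Stack: [False]
POP_JUMP_IF_FALSE → pop False; jump. Stack: []
LOAD_FAST b → push 39. Stack: [39]
LOAD_CONST → push 7. Stack: [39, 7]
BINARY_OP + → 39 + 7 = 46. Stack: [46]
STORE_FAST p → p=46. Stack: []
LOAD_CONST → push 1. Stack: [1]
STORE_FAST k → k=1. Stack: []
LOAD_CONST → push 9. Stack: [9]
STORE_FAST t → t=9. Stack: []
LOAD_FAST t → push 9. Stack: [9]
RETURN_VALUE → return 9.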